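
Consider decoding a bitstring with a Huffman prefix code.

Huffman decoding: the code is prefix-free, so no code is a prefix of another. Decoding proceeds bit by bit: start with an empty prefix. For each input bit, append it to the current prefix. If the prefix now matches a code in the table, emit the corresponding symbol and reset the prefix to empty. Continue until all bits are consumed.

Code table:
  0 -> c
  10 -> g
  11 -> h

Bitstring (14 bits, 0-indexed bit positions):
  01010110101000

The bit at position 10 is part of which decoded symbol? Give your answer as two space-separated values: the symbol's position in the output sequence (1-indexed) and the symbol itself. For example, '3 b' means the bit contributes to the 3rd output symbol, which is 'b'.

Bit 0: prefix='0' -> emit 'c', reset
Bit 1: prefix='1' (no match yet)
Bit 2: prefix='10' -> emit 'g', reset
Bit 3: prefix='1' (no match yet)
Bit 4: prefix='10' -> emit 'g', reset
Bit 5: prefix='1' (no match yet)
Bit 6: prefix='11' -> emit 'h', reset
Bit 7: prefix='0' -> emit 'c', reset
Bit 8: prefix='1' (no match yet)
Bit 9: prefix='10' -> emit 'g', reset
Bit 10: prefix='1' (no match yet)
Bit 11: prefix='10' -> emit 'g', reset
Bit 12: prefix='0' -> emit 'c', reset
Bit 13: prefix='0' -> emit 'c', reset

Answer: 7 g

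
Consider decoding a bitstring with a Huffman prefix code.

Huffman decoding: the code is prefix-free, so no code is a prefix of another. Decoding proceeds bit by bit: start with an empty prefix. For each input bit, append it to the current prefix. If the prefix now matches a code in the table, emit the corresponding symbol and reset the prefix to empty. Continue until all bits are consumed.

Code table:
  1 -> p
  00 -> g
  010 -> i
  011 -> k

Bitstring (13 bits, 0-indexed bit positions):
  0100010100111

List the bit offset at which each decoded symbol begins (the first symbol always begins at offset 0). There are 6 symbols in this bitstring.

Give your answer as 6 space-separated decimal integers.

Answer: 0 3 5 6 9 12

Derivation:
Bit 0: prefix='0' (no match yet)
Bit 1: prefix='01' (no match yet)
Bit 2: prefix='010' -> emit 'i', reset
Bit 3: prefix='0' (no match yet)
Bit 4: prefix='00' -> emit 'g', reset
Bit 5: prefix='1' -> emit 'p', reset
Bit 6: prefix='0' (no match yet)
Bit 7: prefix='01' (no match yet)
Bit 8: prefix='010' -> emit 'i', reset
Bit 9: prefix='0' (no match yet)
Bit 10: prefix='01' (no match yet)
Bit 11: prefix='011' -> emit 'k', reset
Bit 12: prefix='1' -> emit 'p', reset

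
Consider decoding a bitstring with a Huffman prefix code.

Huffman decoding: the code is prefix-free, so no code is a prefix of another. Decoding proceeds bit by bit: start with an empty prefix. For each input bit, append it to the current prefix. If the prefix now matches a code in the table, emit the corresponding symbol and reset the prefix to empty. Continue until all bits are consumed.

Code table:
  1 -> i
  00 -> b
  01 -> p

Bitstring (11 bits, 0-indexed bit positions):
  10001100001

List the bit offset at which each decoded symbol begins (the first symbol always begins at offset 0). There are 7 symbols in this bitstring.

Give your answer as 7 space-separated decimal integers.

Bit 0: prefix='1' -> emit 'i', reset
Bit 1: prefix='0' (no match yet)
Bit 2: prefix='00' -> emit 'b', reset
Bit 3: prefix='0' (no match yet)
Bit 4: prefix='01' -> emit 'p', reset
Bit 5: prefix='1' -> emit 'i', reset
Bit 6: prefix='0' (no match yet)
Bit 7: prefix='00' -> emit 'b', reset
Bit 8: prefix='0' (no match yet)
Bit 9: prefix='00' -> emit 'b', reset
Bit 10: prefix='1' -> emit 'i', reset

Answer: 0 1 3 5 6 8 10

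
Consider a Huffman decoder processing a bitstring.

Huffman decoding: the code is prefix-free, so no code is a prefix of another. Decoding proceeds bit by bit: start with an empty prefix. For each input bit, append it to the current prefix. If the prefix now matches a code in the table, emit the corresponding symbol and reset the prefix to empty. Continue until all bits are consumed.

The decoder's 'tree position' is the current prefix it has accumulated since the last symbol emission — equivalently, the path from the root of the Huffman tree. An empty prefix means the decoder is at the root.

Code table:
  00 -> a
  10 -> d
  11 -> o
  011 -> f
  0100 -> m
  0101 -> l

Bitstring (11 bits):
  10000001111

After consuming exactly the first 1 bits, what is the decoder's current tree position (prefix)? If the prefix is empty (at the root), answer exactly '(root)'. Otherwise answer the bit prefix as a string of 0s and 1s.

Answer: 1

Derivation:
Bit 0: prefix='1' (no match yet)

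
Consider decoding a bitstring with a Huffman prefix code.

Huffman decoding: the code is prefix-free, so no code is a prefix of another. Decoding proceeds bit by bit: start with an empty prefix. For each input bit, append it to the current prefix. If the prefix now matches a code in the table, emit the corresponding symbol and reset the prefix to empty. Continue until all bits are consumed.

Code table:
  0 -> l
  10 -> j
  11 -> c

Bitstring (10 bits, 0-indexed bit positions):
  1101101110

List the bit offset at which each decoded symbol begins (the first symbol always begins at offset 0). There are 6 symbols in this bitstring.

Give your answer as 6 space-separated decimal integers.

Bit 0: prefix='1' (no match yet)
Bit 1: prefix='11' -> emit 'c', reset
Bit 2: prefix='0' -> emit 'l', reset
Bit 3: prefix='1' (no match yet)
Bit 4: prefix='11' -> emit 'c', reset
Bit 5: prefix='0' -> emit 'l', reset
Bit 6: prefix='1' (no match yet)
Bit 7: prefix='11' -> emit 'c', reset
Bit 8: prefix='1' (no match yet)
Bit 9: prefix='10' -> emit 'j', reset

Answer: 0 2 3 5 6 8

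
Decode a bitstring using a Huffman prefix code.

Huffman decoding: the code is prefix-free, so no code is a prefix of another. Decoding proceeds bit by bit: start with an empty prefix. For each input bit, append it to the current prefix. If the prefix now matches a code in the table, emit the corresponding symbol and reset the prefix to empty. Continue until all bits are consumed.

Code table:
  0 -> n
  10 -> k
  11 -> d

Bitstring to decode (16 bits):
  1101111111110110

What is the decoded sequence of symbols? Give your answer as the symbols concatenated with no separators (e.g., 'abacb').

Bit 0: prefix='1' (no match yet)
Bit 1: prefix='11' -> emit 'd', reset
Bit 2: prefix='0' -> emit 'n', reset
Bit 3: prefix='1' (no match yet)
Bit 4: prefix='11' -> emit 'd', reset
Bit 5: prefix='1' (no match yet)
Bit 6: prefix='11' -> emit 'd', reset
Bit 7: prefix='1' (no match yet)
Bit 8: prefix='11' -> emit 'd', reset
Bit 9: prefix='1' (no match yet)
Bit 10: prefix='11' -> emit 'd', reset
Bit 11: prefix='1' (no match yet)
Bit 12: prefix='10' -> emit 'k', reset
Bit 13: prefix='1' (no match yet)
Bit 14: prefix='11' -> emit 'd', reset
Bit 15: prefix='0' -> emit 'n', reset

Answer: dnddddkdn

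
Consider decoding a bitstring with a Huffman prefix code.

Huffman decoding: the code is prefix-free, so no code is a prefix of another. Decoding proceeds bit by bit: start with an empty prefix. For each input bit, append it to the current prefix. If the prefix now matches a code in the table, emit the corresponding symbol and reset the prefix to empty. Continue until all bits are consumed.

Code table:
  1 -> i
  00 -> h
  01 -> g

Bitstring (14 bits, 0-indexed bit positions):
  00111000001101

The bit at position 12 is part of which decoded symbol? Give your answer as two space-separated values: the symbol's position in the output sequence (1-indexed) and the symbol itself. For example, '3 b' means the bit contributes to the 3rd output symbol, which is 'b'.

Bit 0: prefix='0' (no match yet)
Bit 1: prefix='00' -> emit 'h', reset
Bit 2: prefix='1' -> emit 'i', reset
Bit 3: prefix='1' -> emit 'i', reset
Bit 4: prefix='1' -> emit 'i', reset
Bit 5: prefix='0' (no match yet)
Bit 6: prefix='00' -> emit 'h', reset
Bit 7: prefix='0' (no match yet)
Bit 8: prefix='00' -> emit 'h', reset
Bit 9: prefix='0' (no match yet)
Bit 10: prefix='01' -> emit 'g', reset
Bit 11: prefix='1' -> emit 'i', reset
Bit 12: prefix='0' (no match yet)
Bit 13: prefix='01' -> emit 'g', reset

Answer: 9 g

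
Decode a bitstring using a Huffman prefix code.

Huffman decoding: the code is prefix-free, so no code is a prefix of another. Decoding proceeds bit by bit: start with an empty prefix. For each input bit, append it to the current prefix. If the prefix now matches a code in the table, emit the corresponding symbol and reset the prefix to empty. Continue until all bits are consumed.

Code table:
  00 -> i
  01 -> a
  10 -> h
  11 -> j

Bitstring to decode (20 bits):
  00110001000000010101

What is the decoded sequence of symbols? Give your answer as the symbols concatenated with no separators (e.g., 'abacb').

Answer: ijiaiiiaaa

Derivation:
Bit 0: prefix='0' (no match yet)
Bit 1: prefix='00' -> emit 'i', reset
Bit 2: prefix='1' (no match yet)
Bit 3: prefix='11' -> emit 'j', reset
Bit 4: prefix='0' (no match yet)
Bit 5: prefix='00' -> emit 'i', reset
Bit 6: prefix='0' (no match yet)
Bit 7: prefix='01' -> emit 'a', reset
Bit 8: prefix='0' (no match yet)
Bit 9: prefix='00' -> emit 'i', reset
Bit 10: prefix='0' (no match yet)
Bit 11: prefix='00' -> emit 'i', reset
Bit 12: prefix='0' (no match yet)
Bit 13: prefix='00' -> emit 'i', reset
Bit 14: prefix='0' (no match yet)
Bit 15: prefix='01' -> emit 'a', reset
Bit 16: prefix='0' (no match yet)
Bit 17: prefix='01' -> emit 'a', reset
Bit 18: prefix='0' (no match yet)
Bit 19: prefix='01' -> emit 'a', reset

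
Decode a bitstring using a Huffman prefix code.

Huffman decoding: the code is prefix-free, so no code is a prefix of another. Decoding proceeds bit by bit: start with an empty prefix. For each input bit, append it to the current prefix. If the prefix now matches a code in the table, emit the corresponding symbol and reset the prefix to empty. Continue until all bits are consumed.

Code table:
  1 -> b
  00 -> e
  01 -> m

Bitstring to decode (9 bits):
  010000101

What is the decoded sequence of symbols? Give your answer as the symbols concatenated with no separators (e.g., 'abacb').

Bit 0: prefix='0' (no match yet)
Bit 1: prefix='01' -> emit 'm', reset
Bit 2: prefix='0' (no match yet)
Bit 3: prefix='00' -> emit 'e', reset
Bit 4: prefix='0' (no match yet)
Bit 5: prefix='00' -> emit 'e', reset
Bit 6: prefix='1' -> emit 'b', reset
Bit 7: prefix='0' (no match yet)
Bit 8: prefix='01' -> emit 'm', reset

Answer: meebm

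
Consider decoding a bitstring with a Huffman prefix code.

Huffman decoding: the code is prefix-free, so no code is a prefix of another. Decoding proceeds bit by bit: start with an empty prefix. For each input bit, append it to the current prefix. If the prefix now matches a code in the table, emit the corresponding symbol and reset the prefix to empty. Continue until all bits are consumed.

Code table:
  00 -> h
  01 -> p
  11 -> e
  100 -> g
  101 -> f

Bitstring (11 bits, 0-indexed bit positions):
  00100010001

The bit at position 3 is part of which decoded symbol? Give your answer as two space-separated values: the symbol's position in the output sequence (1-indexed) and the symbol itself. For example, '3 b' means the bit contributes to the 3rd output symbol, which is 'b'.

Bit 0: prefix='0' (no match yet)
Bit 1: prefix='00' -> emit 'h', reset
Bit 2: prefix='1' (no match yet)
Bit 3: prefix='10' (no match yet)
Bit 4: prefix='100' -> emit 'g', reset
Bit 5: prefix='0' (no match yet)
Bit 6: prefix='01' -> emit 'p', reset
Bit 7: prefix='0' (no match yet)

Answer: 2 g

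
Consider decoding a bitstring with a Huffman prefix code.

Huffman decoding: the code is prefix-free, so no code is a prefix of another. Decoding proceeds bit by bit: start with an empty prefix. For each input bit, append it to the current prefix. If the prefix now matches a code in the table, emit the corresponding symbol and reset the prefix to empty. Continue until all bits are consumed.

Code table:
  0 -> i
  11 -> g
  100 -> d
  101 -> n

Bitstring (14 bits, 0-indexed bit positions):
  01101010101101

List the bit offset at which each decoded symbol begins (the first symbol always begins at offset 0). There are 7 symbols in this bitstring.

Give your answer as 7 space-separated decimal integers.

Bit 0: prefix='0' -> emit 'i', reset
Bit 1: prefix='1' (no match yet)
Bit 2: prefix='11' -> emit 'g', reset
Bit 3: prefix='0' -> emit 'i', reset
Bit 4: prefix='1' (no match yet)
Bit 5: prefix='10' (no match yet)
Bit 6: prefix='101' -> emit 'n', reset
Bit 7: prefix='0' -> emit 'i', reset
Bit 8: prefix='1' (no match yet)
Bit 9: prefix='10' (no match yet)
Bit 10: prefix='101' -> emit 'n', reset
Bit 11: prefix='1' (no match yet)
Bit 12: prefix='10' (no match yet)
Bit 13: prefix='101' -> emit 'n', reset

Answer: 0 1 3 4 7 8 11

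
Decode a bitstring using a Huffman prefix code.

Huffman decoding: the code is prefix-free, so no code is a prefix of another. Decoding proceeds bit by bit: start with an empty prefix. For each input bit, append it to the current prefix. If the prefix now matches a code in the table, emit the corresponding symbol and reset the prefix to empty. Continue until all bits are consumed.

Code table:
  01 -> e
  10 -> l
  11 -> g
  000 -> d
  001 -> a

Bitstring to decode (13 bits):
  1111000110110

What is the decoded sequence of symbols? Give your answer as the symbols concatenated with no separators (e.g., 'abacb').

Answer: ggdgel

Derivation:
Bit 0: prefix='1' (no match yet)
Bit 1: prefix='11' -> emit 'g', reset
Bit 2: prefix='1' (no match yet)
Bit 3: prefix='11' -> emit 'g', reset
Bit 4: prefix='0' (no match yet)
Bit 5: prefix='00' (no match yet)
Bit 6: prefix='000' -> emit 'd', reset
Bit 7: prefix='1' (no match yet)
Bit 8: prefix='11' -> emit 'g', reset
Bit 9: prefix='0' (no match yet)
Bit 10: prefix='01' -> emit 'e', reset
Bit 11: prefix='1' (no match yet)
Bit 12: prefix='10' -> emit 'l', reset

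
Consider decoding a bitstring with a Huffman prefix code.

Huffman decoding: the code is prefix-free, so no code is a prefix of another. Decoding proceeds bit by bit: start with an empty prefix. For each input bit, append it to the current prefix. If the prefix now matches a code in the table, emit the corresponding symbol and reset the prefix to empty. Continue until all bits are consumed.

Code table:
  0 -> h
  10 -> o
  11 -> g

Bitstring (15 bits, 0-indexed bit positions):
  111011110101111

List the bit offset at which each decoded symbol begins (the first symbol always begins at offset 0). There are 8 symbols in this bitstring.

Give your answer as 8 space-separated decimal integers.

Bit 0: prefix='1' (no match yet)
Bit 1: prefix='11' -> emit 'g', reset
Bit 2: prefix='1' (no match yet)
Bit 3: prefix='10' -> emit 'o', reset
Bit 4: prefix='1' (no match yet)
Bit 5: prefix='11' -> emit 'g', reset
Bit 6: prefix='1' (no match yet)
Bit 7: prefix='11' -> emit 'g', reset
Bit 8: prefix='0' -> emit 'h', reset
Bit 9: prefix='1' (no match yet)
Bit 10: prefix='10' -> emit 'o', reset
Bit 11: prefix='1' (no match yet)
Bit 12: prefix='11' -> emit 'g', reset
Bit 13: prefix='1' (no match yet)
Bit 14: prefix='11' -> emit 'g', reset

Answer: 0 2 4 6 8 9 11 13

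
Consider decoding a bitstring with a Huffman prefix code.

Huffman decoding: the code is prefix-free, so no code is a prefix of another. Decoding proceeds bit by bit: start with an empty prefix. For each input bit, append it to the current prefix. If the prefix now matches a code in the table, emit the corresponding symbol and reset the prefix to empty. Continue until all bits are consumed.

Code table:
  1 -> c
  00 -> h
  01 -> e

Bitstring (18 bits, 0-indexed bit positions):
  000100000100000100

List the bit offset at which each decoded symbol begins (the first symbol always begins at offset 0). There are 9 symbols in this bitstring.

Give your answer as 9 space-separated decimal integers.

Answer: 0 2 4 6 8 10 12 14 16

Derivation:
Bit 0: prefix='0' (no match yet)
Bit 1: prefix='00' -> emit 'h', reset
Bit 2: prefix='0' (no match yet)
Bit 3: prefix='01' -> emit 'e', reset
Bit 4: prefix='0' (no match yet)
Bit 5: prefix='00' -> emit 'h', reset
Bit 6: prefix='0' (no match yet)
Bit 7: prefix='00' -> emit 'h', reset
Bit 8: prefix='0' (no match yet)
Bit 9: prefix='01' -> emit 'e', reset
Bit 10: prefix='0' (no match yet)
Bit 11: prefix='00' -> emit 'h', reset
Bit 12: prefix='0' (no match yet)
Bit 13: prefix='00' -> emit 'h', reset
Bit 14: prefix='0' (no match yet)
Bit 15: prefix='01' -> emit 'e', reset
Bit 16: prefix='0' (no match yet)
Bit 17: prefix='00' -> emit 'h', reset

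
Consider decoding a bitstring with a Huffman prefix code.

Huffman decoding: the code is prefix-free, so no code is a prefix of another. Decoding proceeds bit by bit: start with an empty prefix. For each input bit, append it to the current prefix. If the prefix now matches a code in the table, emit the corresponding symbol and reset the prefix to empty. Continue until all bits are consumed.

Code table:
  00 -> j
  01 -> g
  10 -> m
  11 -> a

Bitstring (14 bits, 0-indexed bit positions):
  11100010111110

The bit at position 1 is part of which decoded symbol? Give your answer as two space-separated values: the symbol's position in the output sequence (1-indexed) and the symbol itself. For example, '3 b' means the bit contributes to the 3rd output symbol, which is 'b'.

Answer: 1 a

Derivation:
Bit 0: prefix='1' (no match yet)
Bit 1: prefix='11' -> emit 'a', reset
Bit 2: prefix='1' (no match yet)
Bit 3: prefix='10' -> emit 'm', reset
Bit 4: prefix='0' (no match yet)
Bit 5: prefix='00' -> emit 'j', reset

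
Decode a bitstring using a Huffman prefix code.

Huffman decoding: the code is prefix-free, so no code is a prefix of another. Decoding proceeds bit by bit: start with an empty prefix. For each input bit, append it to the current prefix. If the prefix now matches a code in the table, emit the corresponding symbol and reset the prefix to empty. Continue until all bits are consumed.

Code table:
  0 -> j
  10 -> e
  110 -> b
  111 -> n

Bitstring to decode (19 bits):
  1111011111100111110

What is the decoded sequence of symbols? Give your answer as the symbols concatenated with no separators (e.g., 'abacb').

Bit 0: prefix='1' (no match yet)
Bit 1: prefix='11' (no match yet)
Bit 2: prefix='111' -> emit 'n', reset
Bit 3: prefix='1' (no match yet)
Bit 4: prefix='10' -> emit 'e', reset
Bit 5: prefix='1' (no match yet)
Bit 6: prefix='11' (no match yet)
Bit 7: prefix='111' -> emit 'n', reset
Bit 8: prefix='1' (no match yet)
Bit 9: prefix='11' (no match yet)
Bit 10: prefix='111' -> emit 'n', reset
Bit 11: prefix='0' -> emit 'j', reset
Bit 12: prefix='0' -> emit 'j', reset
Bit 13: prefix='1' (no match yet)
Bit 14: prefix='11' (no match yet)
Bit 15: prefix='111' -> emit 'n', reset
Bit 16: prefix='1' (no match yet)
Bit 17: prefix='11' (no match yet)
Bit 18: prefix='110' -> emit 'b', reset

Answer: nennjjnb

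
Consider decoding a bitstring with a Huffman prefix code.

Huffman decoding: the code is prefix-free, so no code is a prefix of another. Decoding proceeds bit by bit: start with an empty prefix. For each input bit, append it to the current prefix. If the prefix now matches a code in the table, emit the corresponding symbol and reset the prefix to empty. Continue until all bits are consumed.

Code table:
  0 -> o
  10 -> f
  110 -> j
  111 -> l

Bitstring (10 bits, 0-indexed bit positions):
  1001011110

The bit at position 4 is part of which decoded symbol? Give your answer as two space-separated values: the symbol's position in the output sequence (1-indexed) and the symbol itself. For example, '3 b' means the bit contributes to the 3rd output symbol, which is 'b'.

Bit 0: prefix='1' (no match yet)
Bit 1: prefix='10' -> emit 'f', reset
Bit 2: prefix='0' -> emit 'o', reset
Bit 3: prefix='1' (no match yet)
Bit 4: prefix='10' -> emit 'f', reset
Bit 5: prefix='1' (no match yet)
Bit 6: prefix='11' (no match yet)
Bit 7: prefix='111' -> emit 'l', reset
Bit 8: prefix='1' (no match yet)

Answer: 3 f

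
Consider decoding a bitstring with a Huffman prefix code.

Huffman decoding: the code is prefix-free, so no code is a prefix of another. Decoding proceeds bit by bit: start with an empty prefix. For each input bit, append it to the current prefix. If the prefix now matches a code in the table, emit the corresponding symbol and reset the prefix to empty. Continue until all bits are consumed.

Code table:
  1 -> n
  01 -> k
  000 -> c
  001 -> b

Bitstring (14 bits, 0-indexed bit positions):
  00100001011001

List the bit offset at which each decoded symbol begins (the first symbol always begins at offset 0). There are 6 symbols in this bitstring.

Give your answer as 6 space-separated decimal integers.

Answer: 0 3 6 8 10 11

Derivation:
Bit 0: prefix='0' (no match yet)
Bit 1: prefix='00' (no match yet)
Bit 2: prefix='001' -> emit 'b', reset
Bit 3: prefix='0' (no match yet)
Bit 4: prefix='00' (no match yet)
Bit 5: prefix='000' -> emit 'c', reset
Bit 6: prefix='0' (no match yet)
Bit 7: prefix='01' -> emit 'k', reset
Bit 8: prefix='0' (no match yet)
Bit 9: prefix='01' -> emit 'k', reset
Bit 10: prefix='1' -> emit 'n', reset
Bit 11: prefix='0' (no match yet)
Bit 12: prefix='00' (no match yet)
Bit 13: prefix='001' -> emit 'b', reset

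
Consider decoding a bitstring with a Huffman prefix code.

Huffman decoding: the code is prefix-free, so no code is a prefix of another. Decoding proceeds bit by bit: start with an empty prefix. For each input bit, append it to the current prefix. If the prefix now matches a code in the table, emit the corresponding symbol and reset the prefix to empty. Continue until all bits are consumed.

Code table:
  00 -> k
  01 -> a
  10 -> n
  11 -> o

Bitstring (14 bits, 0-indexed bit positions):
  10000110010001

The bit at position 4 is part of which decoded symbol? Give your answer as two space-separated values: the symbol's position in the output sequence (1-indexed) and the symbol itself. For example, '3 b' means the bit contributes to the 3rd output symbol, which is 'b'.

Answer: 3 a

Derivation:
Bit 0: prefix='1' (no match yet)
Bit 1: prefix='10' -> emit 'n', reset
Bit 2: prefix='0' (no match yet)
Bit 3: prefix='00' -> emit 'k', reset
Bit 4: prefix='0' (no match yet)
Bit 5: prefix='01' -> emit 'a', reset
Bit 6: prefix='1' (no match yet)
Bit 7: prefix='10' -> emit 'n', reset
Bit 8: prefix='0' (no match yet)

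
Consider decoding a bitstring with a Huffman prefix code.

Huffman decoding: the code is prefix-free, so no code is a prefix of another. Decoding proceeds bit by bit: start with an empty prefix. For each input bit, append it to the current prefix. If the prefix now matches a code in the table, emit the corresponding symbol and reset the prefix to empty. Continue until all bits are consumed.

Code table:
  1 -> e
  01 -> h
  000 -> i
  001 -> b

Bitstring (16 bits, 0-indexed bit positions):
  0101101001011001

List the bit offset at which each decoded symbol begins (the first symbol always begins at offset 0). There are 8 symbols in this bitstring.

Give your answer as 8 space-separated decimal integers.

Bit 0: prefix='0' (no match yet)
Bit 1: prefix='01' -> emit 'h', reset
Bit 2: prefix='0' (no match yet)
Bit 3: prefix='01' -> emit 'h', reset
Bit 4: prefix='1' -> emit 'e', reset
Bit 5: prefix='0' (no match yet)
Bit 6: prefix='01' -> emit 'h', reset
Bit 7: prefix='0' (no match yet)
Bit 8: prefix='00' (no match yet)
Bit 9: prefix='001' -> emit 'b', reset
Bit 10: prefix='0' (no match yet)
Bit 11: prefix='01' -> emit 'h', reset
Bit 12: prefix='1' -> emit 'e', reset
Bit 13: prefix='0' (no match yet)
Bit 14: prefix='00' (no match yet)
Bit 15: prefix='001' -> emit 'b', reset

Answer: 0 2 4 5 7 10 12 13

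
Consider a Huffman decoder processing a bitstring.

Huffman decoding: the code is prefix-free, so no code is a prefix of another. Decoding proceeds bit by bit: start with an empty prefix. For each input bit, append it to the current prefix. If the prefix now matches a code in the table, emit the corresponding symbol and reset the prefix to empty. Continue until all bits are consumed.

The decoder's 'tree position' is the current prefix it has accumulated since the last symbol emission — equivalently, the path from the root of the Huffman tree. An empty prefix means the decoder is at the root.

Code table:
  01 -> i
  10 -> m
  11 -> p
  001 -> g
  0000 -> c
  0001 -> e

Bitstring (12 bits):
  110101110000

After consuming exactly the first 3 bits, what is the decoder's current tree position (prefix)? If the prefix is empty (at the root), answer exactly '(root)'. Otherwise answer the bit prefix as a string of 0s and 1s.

Bit 0: prefix='1' (no match yet)
Bit 1: prefix='11' -> emit 'p', reset
Bit 2: prefix='0' (no match yet)

Answer: 0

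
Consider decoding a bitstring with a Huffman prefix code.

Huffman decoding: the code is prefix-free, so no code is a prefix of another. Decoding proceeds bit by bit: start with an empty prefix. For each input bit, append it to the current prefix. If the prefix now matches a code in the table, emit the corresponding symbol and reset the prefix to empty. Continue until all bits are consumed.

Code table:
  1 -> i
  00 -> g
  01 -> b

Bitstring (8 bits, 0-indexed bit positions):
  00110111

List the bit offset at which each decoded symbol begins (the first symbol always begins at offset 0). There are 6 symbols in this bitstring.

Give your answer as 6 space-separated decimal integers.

Answer: 0 2 3 4 6 7

Derivation:
Bit 0: prefix='0' (no match yet)
Bit 1: prefix='00' -> emit 'g', reset
Bit 2: prefix='1' -> emit 'i', reset
Bit 3: prefix='1' -> emit 'i', reset
Bit 4: prefix='0' (no match yet)
Bit 5: prefix='01' -> emit 'b', reset
Bit 6: prefix='1' -> emit 'i', reset
Bit 7: prefix='1' -> emit 'i', reset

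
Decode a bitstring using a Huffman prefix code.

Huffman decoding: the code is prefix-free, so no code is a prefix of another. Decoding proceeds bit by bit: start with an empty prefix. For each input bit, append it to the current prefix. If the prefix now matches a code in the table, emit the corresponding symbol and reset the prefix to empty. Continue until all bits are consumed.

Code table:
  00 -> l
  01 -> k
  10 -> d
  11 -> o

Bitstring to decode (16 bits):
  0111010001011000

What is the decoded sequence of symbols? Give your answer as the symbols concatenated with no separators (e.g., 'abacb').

Answer: koklkkdl

Derivation:
Bit 0: prefix='0' (no match yet)
Bit 1: prefix='01' -> emit 'k', reset
Bit 2: prefix='1' (no match yet)
Bit 3: prefix='11' -> emit 'o', reset
Bit 4: prefix='0' (no match yet)
Bit 5: prefix='01' -> emit 'k', reset
Bit 6: prefix='0' (no match yet)
Bit 7: prefix='00' -> emit 'l', reset
Bit 8: prefix='0' (no match yet)
Bit 9: prefix='01' -> emit 'k', reset
Bit 10: prefix='0' (no match yet)
Bit 11: prefix='01' -> emit 'k', reset
Bit 12: prefix='1' (no match yet)
Bit 13: prefix='10' -> emit 'd', reset
Bit 14: prefix='0' (no match yet)
Bit 15: prefix='00' -> emit 'l', reset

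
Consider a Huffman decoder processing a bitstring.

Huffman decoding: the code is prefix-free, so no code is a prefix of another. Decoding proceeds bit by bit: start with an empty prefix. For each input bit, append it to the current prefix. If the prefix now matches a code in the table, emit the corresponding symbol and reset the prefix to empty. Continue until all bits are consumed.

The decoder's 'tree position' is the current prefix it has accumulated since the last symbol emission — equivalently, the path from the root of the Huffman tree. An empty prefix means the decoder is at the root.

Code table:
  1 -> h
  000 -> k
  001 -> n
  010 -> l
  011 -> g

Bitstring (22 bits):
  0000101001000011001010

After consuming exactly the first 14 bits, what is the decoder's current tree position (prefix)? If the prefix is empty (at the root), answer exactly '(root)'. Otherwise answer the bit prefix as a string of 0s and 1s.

Answer: 0

Derivation:
Bit 0: prefix='0' (no match yet)
Bit 1: prefix='00' (no match yet)
Bit 2: prefix='000' -> emit 'k', reset
Bit 3: prefix='0' (no match yet)
Bit 4: prefix='01' (no match yet)
Bit 5: prefix='010' -> emit 'l', reset
Bit 6: prefix='1' -> emit 'h', reset
Bit 7: prefix='0' (no match yet)
Bit 8: prefix='00' (no match yet)
Bit 9: prefix='001' -> emit 'n', reset
Bit 10: prefix='0' (no match yet)
Bit 11: prefix='00' (no match yet)
Bit 12: prefix='000' -> emit 'k', reset
Bit 13: prefix='0' (no match yet)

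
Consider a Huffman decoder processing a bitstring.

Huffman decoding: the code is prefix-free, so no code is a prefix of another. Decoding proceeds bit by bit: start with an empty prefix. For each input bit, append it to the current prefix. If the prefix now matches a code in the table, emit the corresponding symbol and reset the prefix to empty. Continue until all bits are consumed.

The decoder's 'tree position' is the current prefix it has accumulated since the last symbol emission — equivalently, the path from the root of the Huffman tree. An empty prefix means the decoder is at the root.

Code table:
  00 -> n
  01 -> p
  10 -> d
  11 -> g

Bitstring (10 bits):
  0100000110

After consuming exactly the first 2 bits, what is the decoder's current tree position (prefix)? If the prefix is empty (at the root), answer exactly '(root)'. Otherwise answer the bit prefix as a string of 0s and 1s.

Bit 0: prefix='0' (no match yet)
Bit 1: prefix='01' -> emit 'p', reset

Answer: (root)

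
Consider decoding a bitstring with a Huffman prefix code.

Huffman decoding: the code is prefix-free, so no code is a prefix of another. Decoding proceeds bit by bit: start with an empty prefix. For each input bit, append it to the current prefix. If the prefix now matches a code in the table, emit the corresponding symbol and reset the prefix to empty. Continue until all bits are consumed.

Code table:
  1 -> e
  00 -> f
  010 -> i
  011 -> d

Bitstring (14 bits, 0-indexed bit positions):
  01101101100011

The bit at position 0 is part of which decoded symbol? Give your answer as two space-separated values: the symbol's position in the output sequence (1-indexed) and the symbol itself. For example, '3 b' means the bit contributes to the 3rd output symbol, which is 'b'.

Answer: 1 d

Derivation:
Bit 0: prefix='0' (no match yet)
Bit 1: prefix='01' (no match yet)
Bit 2: prefix='011' -> emit 'd', reset
Bit 3: prefix='0' (no match yet)
Bit 4: prefix='01' (no match yet)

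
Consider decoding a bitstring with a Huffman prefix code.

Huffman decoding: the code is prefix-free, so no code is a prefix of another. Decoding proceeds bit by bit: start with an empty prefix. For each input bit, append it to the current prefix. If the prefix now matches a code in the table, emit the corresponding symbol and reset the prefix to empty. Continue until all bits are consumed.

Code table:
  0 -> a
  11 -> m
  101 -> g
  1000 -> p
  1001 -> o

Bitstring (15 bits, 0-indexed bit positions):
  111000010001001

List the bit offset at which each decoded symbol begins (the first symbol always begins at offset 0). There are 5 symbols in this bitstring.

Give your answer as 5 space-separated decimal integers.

Answer: 0 2 6 7 11

Derivation:
Bit 0: prefix='1' (no match yet)
Bit 1: prefix='11' -> emit 'm', reset
Bit 2: prefix='1' (no match yet)
Bit 3: prefix='10' (no match yet)
Bit 4: prefix='100' (no match yet)
Bit 5: prefix='1000' -> emit 'p', reset
Bit 6: prefix='0' -> emit 'a', reset
Bit 7: prefix='1' (no match yet)
Bit 8: prefix='10' (no match yet)
Bit 9: prefix='100' (no match yet)
Bit 10: prefix='1000' -> emit 'p', reset
Bit 11: prefix='1' (no match yet)
Bit 12: prefix='10' (no match yet)
Bit 13: prefix='100' (no match yet)
Bit 14: prefix='1001' -> emit 'o', reset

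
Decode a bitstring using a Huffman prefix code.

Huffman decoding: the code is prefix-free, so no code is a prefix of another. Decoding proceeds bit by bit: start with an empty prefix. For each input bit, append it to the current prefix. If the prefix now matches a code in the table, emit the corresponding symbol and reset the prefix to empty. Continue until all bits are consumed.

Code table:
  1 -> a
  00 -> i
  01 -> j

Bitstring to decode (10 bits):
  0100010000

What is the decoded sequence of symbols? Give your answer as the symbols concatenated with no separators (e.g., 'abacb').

Bit 0: prefix='0' (no match yet)
Bit 1: prefix='01' -> emit 'j', reset
Bit 2: prefix='0' (no match yet)
Bit 3: prefix='00' -> emit 'i', reset
Bit 4: prefix='0' (no match yet)
Bit 5: prefix='01' -> emit 'j', reset
Bit 6: prefix='0' (no match yet)
Bit 7: prefix='00' -> emit 'i', reset
Bit 8: prefix='0' (no match yet)
Bit 9: prefix='00' -> emit 'i', reset

Answer: jijii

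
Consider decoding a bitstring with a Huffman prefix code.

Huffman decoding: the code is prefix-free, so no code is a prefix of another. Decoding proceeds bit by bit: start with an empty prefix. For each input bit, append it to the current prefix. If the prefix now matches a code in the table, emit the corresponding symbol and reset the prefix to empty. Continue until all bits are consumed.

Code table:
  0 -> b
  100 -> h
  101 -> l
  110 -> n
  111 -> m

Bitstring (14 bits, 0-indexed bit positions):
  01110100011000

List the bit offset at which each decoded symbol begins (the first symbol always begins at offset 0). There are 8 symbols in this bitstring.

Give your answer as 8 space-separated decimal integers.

Answer: 0 1 4 5 8 9 12 13

Derivation:
Bit 0: prefix='0' -> emit 'b', reset
Bit 1: prefix='1' (no match yet)
Bit 2: prefix='11' (no match yet)
Bit 3: prefix='111' -> emit 'm', reset
Bit 4: prefix='0' -> emit 'b', reset
Bit 5: prefix='1' (no match yet)
Bit 6: prefix='10' (no match yet)
Bit 7: prefix='100' -> emit 'h', reset
Bit 8: prefix='0' -> emit 'b', reset
Bit 9: prefix='1' (no match yet)
Bit 10: prefix='11' (no match yet)
Bit 11: prefix='110' -> emit 'n', reset
Bit 12: prefix='0' -> emit 'b', reset
Bit 13: prefix='0' -> emit 'b', reset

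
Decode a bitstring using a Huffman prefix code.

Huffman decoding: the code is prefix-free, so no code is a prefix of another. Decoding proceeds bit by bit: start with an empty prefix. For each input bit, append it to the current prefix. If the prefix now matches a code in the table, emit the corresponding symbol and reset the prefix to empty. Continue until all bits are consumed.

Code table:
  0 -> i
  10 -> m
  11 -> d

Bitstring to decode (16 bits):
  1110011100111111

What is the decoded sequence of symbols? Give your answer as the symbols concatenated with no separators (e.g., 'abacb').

Bit 0: prefix='1' (no match yet)
Bit 1: prefix='11' -> emit 'd', reset
Bit 2: prefix='1' (no match yet)
Bit 3: prefix='10' -> emit 'm', reset
Bit 4: prefix='0' -> emit 'i', reset
Bit 5: prefix='1' (no match yet)
Bit 6: prefix='11' -> emit 'd', reset
Bit 7: prefix='1' (no match yet)
Bit 8: prefix='10' -> emit 'm', reset
Bit 9: prefix='0' -> emit 'i', reset
Bit 10: prefix='1' (no match yet)
Bit 11: prefix='11' -> emit 'd', reset
Bit 12: prefix='1' (no match yet)
Bit 13: prefix='11' -> emit 'd', reset
Bit 14: prefix='1' (no match yet)
Bit 15: prefix='11' -> emit 'd', reset

Answer: dmidmiddd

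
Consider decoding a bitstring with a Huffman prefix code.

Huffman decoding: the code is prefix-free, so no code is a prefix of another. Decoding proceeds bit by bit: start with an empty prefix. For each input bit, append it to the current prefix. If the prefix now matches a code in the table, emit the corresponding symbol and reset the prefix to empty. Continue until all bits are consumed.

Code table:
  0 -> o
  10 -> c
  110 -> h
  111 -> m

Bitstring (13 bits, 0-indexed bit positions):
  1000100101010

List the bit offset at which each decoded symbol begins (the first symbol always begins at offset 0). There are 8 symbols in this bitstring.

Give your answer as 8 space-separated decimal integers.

Bit 0: prefix='1' (no match yet)
Bit 1: prefix='10' -> emit 'c', reset
Bit 2: prefix='0' -> emit 'o', reset
Bit 3: prefix='0' -> emit 'o', reset
Bit 4: prefix='1' (no match yet)
Bit 5: prefix='10' -> emit 'c', reset
Bit 6: prefix='0' -> emit 'o', reset
Bit 7: prefix='1' (no match yet)
Bit 8: prefix='10' -> emit 'c', reset
Bit 9: prefix='1' (no match yet)
Bit 10: prefix='10' -> emit 'c', reset
Bit 11: prefix='1' (no match yet)
Bit 12: prefix='10' -> emit 'c', reset

Answer: 0 2 3 4 6 7 9 11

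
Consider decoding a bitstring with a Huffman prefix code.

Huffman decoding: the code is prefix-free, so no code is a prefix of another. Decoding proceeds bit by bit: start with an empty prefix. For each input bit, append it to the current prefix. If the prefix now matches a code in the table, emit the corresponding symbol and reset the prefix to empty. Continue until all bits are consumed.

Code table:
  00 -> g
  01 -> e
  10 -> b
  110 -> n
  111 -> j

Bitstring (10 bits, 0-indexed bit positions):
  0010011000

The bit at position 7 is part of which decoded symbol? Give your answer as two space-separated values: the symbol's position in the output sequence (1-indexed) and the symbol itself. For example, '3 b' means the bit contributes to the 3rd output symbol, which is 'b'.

Bit 0: prefix='0' (no match yet)
Bit 1: prefix='00' -> emit 'g', reset
Bit 2: prefix='1' (no match yet)
Bit 3: prefix='10' -> emit 'b', reset
Bit 4: prefix='0' (no match yet)
Bit 5: prefix='01' -> emit 'e', reset
Bit 6: prefix='1' (no match yet)
Bit 7: prefix='10' -> emit 'b', reset
Bit 8: prefix='0' (no match yet)
Bit 9: prefix='00' -> emit 'g', reset

Answer: 4 b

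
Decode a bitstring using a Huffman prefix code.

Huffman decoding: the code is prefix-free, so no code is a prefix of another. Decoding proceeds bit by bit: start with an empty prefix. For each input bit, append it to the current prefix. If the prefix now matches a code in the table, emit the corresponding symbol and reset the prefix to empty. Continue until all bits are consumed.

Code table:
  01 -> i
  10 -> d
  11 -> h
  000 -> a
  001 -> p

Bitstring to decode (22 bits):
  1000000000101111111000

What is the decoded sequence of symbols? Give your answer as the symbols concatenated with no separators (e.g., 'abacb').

Bit 0: prefix='1' (no match yet)
Bit 1: prefix='10' -> emit 'd', reset
Bit 2: prefix='0' (no match yet)
Bit 3: prefix='00' (no match yet)
Bit 4: prefix='000' -> emit 'a', reset
Bit 5: prefix='0' (no match yet)
Bit 6: prefix='00' (no match yet)
Bit 7: prefix='000' -> emit 'a', reset
Bit 8: prefix='0' (no match yet)
Bit 9: prefix='00' (no match yet)
Bit 10: prefix='001' -> emit 'p', reset
Bit 11: prefix='0' (no match yet)
Bit 12: prefix='01' -> emit 'i', reset
Bit 13: prefix='1' (no match yet)
Bit 14: prefix='11' -> emit 'h', reset
Bit 15: prefix='1' (no match yet)
Bit 16: prefix='11' -> emit 'h', reset
Bit 17: prefix='1' (no match yet)
Bit 18: prefix='11' -> emit 'h', reset
Bit 19: prefix='0' (no match yet)
Bit 20: prefix='00' (no match yet)
Bit 21: prefix='000' -> emit 'a', reset

Answer: daapihhha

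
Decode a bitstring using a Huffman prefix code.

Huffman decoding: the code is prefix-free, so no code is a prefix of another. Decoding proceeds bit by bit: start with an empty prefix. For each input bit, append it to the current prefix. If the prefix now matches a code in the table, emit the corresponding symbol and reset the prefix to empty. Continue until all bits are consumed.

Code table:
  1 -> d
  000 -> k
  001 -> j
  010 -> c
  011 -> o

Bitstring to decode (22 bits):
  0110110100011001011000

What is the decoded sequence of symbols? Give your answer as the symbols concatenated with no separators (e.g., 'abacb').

Bit 0: prefix='0' (no match yet)
Bit 1: prefix='01' (no match yet)
Bit 2: prefix='011' -> emit 'o', reset
Bit 3: prefix='0' (no match yet)
Bit 4: prefix='01' (no match yet)
Bit 5: prefix='011' -> emit 'o', reset
Bit 6: prefix='0' (no match yet)
Bit 7: prefix='01' (no match yet)
Bit 8: prefix='010' -> emit 'c', reset
Bit 9: prefix='0' (no match yet)
Bit 10: prefix='00' (no match yet)
Bit 11: prefix='001' -> emit 'j', reset
Bit 12: prefix='1' -> emit 'd', reset
Bit 13: prefix='0' (no match yet)
Bit 14: prefix='00' (no match yet)
Bit 15: prefix='001' -> emit 'j', reset
Bit 16: prefix='0' (no match yet)
Bit 17: prefix='01' (no match yet)
Bit 18: prefix='011' -> emit 'o', reset
Bit 19: prefix='0' (no match yet)
Bit 20: prefix='00' (no match yet)
Bit 21: prefix='000' -> emit 'k', reset

Answer: oocjdjok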